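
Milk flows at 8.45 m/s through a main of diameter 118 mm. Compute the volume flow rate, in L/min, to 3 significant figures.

Q = A·v = 0.0109 m² × 8.45 m/s = 0.0924 m³/s.
Converting: 0.0924 m³/s × 60000 = 5540 L/min.

Q = 5540 L/min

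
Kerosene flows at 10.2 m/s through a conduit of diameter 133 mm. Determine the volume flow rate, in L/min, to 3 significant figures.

Q = 8500 L/min

Q = A·v = 0.0139 m² × 10.2 m/s = 0.142 m³/s.
Converting: 0.142 m³/s × 60000 = 8500 L/min.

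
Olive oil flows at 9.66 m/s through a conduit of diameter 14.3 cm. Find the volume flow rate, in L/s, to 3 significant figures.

Q = 155 L/s

Q = A·v = 0.0161 m² × 9.66 m/s = 0.155 m³/s.
Converting: 0.155 m³/s × 1000 = 155 L/s.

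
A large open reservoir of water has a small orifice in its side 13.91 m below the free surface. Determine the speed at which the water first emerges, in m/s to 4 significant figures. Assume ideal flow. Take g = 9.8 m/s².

Bernoulli from surface to hole (P equal, v_surface ≈ 0): v = √(2gh) = √(2×9.8×13.91) = 16.51 m/s.

v ≈ 16.51 m/s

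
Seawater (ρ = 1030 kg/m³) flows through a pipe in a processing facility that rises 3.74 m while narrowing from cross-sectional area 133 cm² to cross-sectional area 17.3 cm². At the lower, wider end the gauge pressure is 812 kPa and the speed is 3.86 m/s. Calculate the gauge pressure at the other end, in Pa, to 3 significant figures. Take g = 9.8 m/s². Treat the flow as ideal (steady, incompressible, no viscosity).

P₂ ≈ 328000 Pa

Mass conservation (A₁v₁ = A₂v₂) gives v₂ = 3.86 × 133/17.3 = 29.7 m/s.
Applying Bernoulli between the two ends and solving for P₂: P₂ = P₁ + ½ρ(v₁² − v₂²) − ρgΔh.
P₂ = 812000 + ½·1030·(3.86² − 29.7²) − 1030·9.8·(+3.74) = 812000 + (-446000) − (37800) = 328000 Pa.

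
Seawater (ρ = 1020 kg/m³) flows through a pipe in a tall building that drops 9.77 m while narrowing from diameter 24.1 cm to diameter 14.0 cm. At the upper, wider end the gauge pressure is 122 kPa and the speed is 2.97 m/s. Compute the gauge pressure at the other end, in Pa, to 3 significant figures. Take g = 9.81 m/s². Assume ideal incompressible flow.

Continuity gives A₁v₁ = A₂v₂, so v₂ = (456 cm²)/(154 cm²) × 2.97 m/s = 8.80 m/s.
Energy conservation along the streamline gives P₂ = P₁ − ½ρ(v₂² − v₁²) − ρg(h₂ − h₁).
P₂ = 122000 + ½·1020·(2.97² − 8.80²) − 1020·9.81·(−9.77) = 122000 + (-35000) − (-97800) = 185000 Pa.

P₂ ≈ 185000 Pa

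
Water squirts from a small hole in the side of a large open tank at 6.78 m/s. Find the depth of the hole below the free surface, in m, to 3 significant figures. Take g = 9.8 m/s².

Inverting v = √(2gh) gives h = v² / 2g.
h = 6.78²/(2·9.8) = 46.0/19.60 = 2.35 m.

h ≈ 2.35 m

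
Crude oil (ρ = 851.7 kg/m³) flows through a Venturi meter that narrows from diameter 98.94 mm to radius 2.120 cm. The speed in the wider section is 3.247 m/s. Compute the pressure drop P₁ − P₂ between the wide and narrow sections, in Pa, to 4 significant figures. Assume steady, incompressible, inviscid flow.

ΔP = 128600 Pa

The volume flow rate is constant, so v₂ = (A₁/A₂)v₁ = (76.88/14.12)·3.247 = 17.68 m/s.
Bernoulli (h₁ = h₂): P₁ − P₂ = ½ρ(v₂² − v₁²).
P₁ − P₂ = ½·851.7·(17.68² − 3.247²) = ½·851.7·302.1 = 128600 Pa.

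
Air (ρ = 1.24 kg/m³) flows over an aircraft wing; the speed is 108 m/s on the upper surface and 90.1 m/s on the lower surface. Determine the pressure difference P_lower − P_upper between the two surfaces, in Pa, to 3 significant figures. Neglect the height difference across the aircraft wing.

ΔP = 2200 Pa

With negligible Δh, P + ½ρv² is constant, so P_low − P_up = ½ρ(v_up² − v_low²).
ΔP = ½·1.24·(108² − 90.1²) = 2200 Pa.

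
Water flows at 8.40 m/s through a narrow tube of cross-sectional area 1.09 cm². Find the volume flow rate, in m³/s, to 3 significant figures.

Q ≈ 0.000916 m³/s

Q = A·v = 0.000109 m² × 8.40 m/s = 0.000916 m³/s.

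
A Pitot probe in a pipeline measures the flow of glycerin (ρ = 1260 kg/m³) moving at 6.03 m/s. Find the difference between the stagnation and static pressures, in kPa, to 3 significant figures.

ΔP ≈ 22.9 kPa

Bernoulli between the free stream and the stagnation point: ½ρv² = P_stag − P_static.
ΔP = ½·1260·6.03² = 22900 Pa.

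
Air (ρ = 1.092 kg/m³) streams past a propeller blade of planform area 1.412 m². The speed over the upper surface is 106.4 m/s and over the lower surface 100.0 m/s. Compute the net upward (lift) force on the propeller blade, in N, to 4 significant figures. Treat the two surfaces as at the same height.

F ≈ 1018 N

From P + ½ρv² = const at equal height, P_low − P_up = ½ρ(v_up² − v_low²).
ΔP = ½·1.092·(106.4² − 100.0²) = 721.2 Pa.
Lift = ΔP · A = 721.2 × 1.412 = 1018 N.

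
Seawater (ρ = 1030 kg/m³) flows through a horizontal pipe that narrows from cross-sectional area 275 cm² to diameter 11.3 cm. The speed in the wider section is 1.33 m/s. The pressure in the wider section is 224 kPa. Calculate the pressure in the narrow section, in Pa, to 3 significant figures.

The volume flow rate is constant, so v₂ = (A₁/A₂)v₁ = (275/100)·1.33 = 3.65 m/s.
With no height change, Bernoulli's equation is P₁ + ½ρv₁² = P₂ + ½ρv₂².
P₂ = P₁ − ½ρ(v₂² − v₁²) = 224000 − ½·1030·(3.65² − 1.33²) = 224000 − 5940 = 218000 Pa.

P₂ ≈ 218000 Pa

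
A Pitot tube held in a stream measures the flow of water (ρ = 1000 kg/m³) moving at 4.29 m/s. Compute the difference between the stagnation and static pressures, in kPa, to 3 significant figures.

Bernoulli between the free stream and the stagnation point: ½ρv² = P_stag − P_static.
ΔP = ½·1000·4.29² = 9200 Pa.

9.20 kPa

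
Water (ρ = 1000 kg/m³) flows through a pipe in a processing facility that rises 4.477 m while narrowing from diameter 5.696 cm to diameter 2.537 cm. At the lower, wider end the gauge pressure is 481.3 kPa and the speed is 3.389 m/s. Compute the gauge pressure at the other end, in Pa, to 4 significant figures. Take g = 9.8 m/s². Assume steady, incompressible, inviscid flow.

The volume flow rate is constant, so v₂ = (A₁/A₂)v₁ = (25.48/5.055)·3.389 = 17.08 m/s.
Energy conservation along the streamline gives P₂ = P₁ − ½ρ(v₂² − v₁²) − ρg(h₂ − h₁).
P₂ = 481300 + ½·1000·(3.389² − 17.08²) − 1000·9.8·(+4.477) = 481300 + (-140200) − (43870) = 297200 Pa.

297200 Pa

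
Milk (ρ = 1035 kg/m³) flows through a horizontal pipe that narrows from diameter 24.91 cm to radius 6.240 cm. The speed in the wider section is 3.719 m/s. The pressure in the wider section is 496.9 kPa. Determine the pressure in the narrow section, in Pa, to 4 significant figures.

Mass conservation (A₁v₁ = A₂v₂) gives v₂ = 3.719 × 487.3/122.3 = 14.82 m/s.
Bernoulli (h₁ = h₂): P₁ − P₂ = ½ρ(v₂² − v₁²).
P₂ = P₁ − ½ρ(v₂² − v₁²) = 496900 − ½·1035·(14.82² − 3.719²) = 496900 − 106400 = 390500 Pa.

P₂ = 390500 Pa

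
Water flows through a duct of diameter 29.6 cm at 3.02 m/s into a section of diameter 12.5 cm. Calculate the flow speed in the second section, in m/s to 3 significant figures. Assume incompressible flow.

v₂ ≈ 16.9 m/s

Mass conservation (A₁v₁ = A₂v₂) gives v₂ = 3.02 × 688/123 = 16.9 m/s.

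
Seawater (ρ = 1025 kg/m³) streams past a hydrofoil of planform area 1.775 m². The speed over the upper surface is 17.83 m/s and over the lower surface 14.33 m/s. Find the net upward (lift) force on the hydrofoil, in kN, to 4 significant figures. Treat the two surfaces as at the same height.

F ≈ 102.4 kN

With equal heights on the two surfaces, Bernoulli gives P_lower − P_upper = ½ρ(v_upper² − v_lower²).
ΔP = ½·1025·(17.83² − 14.33²) = 57690 Pa.
Lift = ΔP · A = 57690 × 1.775 = 102400 N.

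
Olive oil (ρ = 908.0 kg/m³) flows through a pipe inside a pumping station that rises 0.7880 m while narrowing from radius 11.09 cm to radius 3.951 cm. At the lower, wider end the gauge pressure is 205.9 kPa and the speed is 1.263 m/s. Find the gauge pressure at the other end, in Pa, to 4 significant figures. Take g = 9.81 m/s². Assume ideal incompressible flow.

154700 Pa

The volume flow rate is constant, so v₂ = (A₁/A₂)v₁ = (386.4/49.04)·1.263 = 9.951 m/s.
Energy conservation along the streamline gives P₂ = P₁ − ½ρ(v₂² − v₁²) − ρg(h₂ − h₁).
P₂ = 205900 + ½·908.0·(1.263² − 9.951²) − 908.0·9.81·(+0.7880) = 205900 + (-44230) − (7019) = 154700 Pa.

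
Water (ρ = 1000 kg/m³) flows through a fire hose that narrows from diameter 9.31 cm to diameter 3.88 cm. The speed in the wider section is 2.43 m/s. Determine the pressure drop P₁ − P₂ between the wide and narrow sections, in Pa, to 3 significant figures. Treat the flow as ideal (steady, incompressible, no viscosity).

ΔP = 94900 Pa

Mass conservation (A₁v₁ = A₂v₂) gives v₂ = 2.43 × 68.1/11.8 = 14.0 m/s.
The pipe is horizontal, so Bernoulli reduces to P₁ + ½ρv₁² = P₂ + ½ρv₂².
P₁ − P₂ = ½·1000·(14.0² − 2.43²) = ½·1000·190 = 94900 Pa.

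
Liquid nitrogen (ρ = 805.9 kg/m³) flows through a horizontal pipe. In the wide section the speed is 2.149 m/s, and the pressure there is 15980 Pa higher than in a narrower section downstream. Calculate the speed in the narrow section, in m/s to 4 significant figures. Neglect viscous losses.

With h₁ = h₂, rearranging Bernoulli gives v₂ = √(v₁² + 2ΔP/ρ).
v₂ = √(2.149² + 2·15980/805.9) = √(4.618 + 39.66) = 6.654 m/s.

v₂ ≈ 6.654 m/s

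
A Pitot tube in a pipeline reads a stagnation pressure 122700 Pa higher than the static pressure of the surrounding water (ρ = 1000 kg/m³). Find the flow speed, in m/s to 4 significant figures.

Bernoulli between the free stream and the stagnation point: ½ρv² = P_stag − P_static.
v = √(2ΔP/ρ) = √(2·122700/1000) = 15.67 m/s.

v ≈ 15.67 m/s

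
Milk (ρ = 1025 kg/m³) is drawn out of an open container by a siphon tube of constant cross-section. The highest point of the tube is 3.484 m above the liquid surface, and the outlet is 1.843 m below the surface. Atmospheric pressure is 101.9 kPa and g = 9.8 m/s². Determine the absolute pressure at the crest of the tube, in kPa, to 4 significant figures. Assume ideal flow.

P_top = 48.39 kPa

From the surface to the outlet (both open to atmosphere, surface at rest): v = √(2g·h_out) = √(2·9.8·1.843) = 6.010 m/s.
The bore is uniform, so the speed at the crest is the same v. Bernoulli surface→crest: P_atm = P_top + ½ρv² + ρg·h_top.
P_top = 101900 − ½·1025·6.010² − 1025·9.8·3.484 = 48390 Pa.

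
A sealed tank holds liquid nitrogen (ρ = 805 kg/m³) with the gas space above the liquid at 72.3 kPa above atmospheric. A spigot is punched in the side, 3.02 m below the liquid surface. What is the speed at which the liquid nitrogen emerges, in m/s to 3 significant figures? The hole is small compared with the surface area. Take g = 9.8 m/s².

Take point 1 at the surface (v₁ ≈ 0) and point 2 at the hole (at atmospheric pressure). Bernoulli: P₁ + ρg h = P_atm + ½ρv₂².
With P₁ − P_atm = 72300 Pa, v₂ = √(2gh + 2ΔP/ρ) = √(2·9.8·3.02 + 2·72300/805) = 15.5 m/s.

v = 15.5 m/s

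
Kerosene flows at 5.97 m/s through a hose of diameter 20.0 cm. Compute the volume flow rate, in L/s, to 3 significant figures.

Q = A·v = 0.0314 m² × 5.97 m/s = 0.188 m³/s.
Converting: 0.188 m³/s × 1000 = 188 L/s.

188 L/s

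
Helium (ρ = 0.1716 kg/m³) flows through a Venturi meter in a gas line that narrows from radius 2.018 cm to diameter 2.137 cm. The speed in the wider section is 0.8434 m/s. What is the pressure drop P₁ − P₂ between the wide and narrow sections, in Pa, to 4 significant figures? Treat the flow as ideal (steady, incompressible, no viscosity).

ΔP ≈ 0.7155 Pa

The volume flow rate is constant, so v₂ = (A₁/A₂)v₁ = (12.79/3.587)·0.8434 = 3.008 m/s.
The pipe is horizontal, so Bernoulli reduces to P₁ + ½ρv₁² = P₂ + ½ρv₂².
P₁ − P₂ = ½·0.1716·(3.008² − 0.8434²) = ½·0.1716·8.339 = 0.7155 Pa.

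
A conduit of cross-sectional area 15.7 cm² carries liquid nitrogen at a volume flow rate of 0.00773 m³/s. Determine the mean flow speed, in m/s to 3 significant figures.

4.92 m/s

Q = 0.00773 m³/s = 0.00773 m³/s.
v = Q/A = 0.00773 / 0.00157 = 4.92 m/s.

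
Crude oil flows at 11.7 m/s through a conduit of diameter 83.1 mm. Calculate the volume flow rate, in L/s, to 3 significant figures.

Q = A·v = 0.00542 m² × 11.7 m/s = 0.0635 m³/s.
Converting: 0.0635 m³/s × 1000 = 63.5 L/s.

Q ≈ 63.5 L/s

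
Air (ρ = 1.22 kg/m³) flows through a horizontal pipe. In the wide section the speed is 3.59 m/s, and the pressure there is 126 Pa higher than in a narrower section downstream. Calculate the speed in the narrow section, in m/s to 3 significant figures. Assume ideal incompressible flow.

v₂ ≈ 14.8 m/s

With h₁ = h₂, rearranging Bernoulli gives v₂ = √(v₁² + 2ΔP/ρ).
v₂ = √(3.59² + 2·126/1.22) = √(12.9 + 207) = 14.8 m/s.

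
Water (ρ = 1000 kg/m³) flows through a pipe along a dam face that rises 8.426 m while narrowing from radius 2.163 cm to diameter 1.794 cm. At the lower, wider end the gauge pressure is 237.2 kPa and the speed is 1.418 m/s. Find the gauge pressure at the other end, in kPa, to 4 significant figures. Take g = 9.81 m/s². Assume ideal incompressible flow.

By continuity, v₂ = v₁·A₁/A₂ = 1.418·(14.70/2.528) = 8.245 m/s.
Applying Bernoulli between the two ends and solving for P₂: P₂ = P₁ + ½ρ(v₁² − v₂²) − ρgΔh.
P₂ = 237200 + ½·1000·(1.418² − 8.245²) − 1000·9.81·(+8.426) = 237200 + (-32990) − (82660) = 121600 Pa.

P₂ ≈ 121.6 kPa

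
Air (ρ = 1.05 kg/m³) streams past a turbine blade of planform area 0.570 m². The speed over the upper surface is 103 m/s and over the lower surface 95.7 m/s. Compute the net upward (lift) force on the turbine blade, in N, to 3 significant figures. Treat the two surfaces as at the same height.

F ≈ 434 N

From P + ½ρv² = const at equal height, P_low − P_up = ½ρ(v_up² − v_low²).
ΔP = ½·1.05·(103² − 95.7²) = 762 Pa.
Lift = ΔP · A = 762 × 0.570 = 434 N.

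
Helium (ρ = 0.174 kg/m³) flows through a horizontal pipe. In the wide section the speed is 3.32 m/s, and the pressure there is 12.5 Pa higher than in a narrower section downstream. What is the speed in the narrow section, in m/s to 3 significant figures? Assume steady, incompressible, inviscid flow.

v₂ ≈ 12.4 m/s

Along the level pipe P + ½ρv² is conserved, hence v₂² = v₁² + 2(P₁ − P₂)/ρ.
v₂ = √(3.32² + 2·12.5/0.174) = √(11.0 + 144) = 12.4 m/s.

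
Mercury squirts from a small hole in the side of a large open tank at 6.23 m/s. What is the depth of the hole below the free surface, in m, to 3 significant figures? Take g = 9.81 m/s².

Inverting v = √(2gh) gives h = v² / 2g.
h = 6.23²/(2·9.81) = 38.8/19.62 = 1.98 m.

1.98 m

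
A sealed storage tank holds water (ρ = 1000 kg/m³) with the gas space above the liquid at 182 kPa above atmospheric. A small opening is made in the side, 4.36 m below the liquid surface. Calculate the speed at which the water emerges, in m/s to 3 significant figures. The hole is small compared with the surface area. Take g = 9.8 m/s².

Take point 1 at the surface (v₁ ≈ 0) and point 2 at the hole (at atmospheric pressure). Bernoulli: P₁ + ρg h = P_atm + ½ρv₂².
With P₁ − P_atm = 182000 Pa, v₂ = √(2gh + 2ΔP/ρ) = √(2·9.8·4.36 + 2·182000/1000) = 21.2 m/s.

21.2 m/s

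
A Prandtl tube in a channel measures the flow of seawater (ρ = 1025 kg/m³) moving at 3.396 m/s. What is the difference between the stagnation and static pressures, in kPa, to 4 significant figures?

5.911 kPa

At the stagnation point the flow is brought to rest, so Bernoulli gives P_stag − P_static = ½ρv².
ΔP = ½·1025·3.396² = 5911 Pa.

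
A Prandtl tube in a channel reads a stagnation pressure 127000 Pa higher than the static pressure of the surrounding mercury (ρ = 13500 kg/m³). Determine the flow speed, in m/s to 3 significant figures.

v ≈ 4.34 m/s

At the stagnation point the flow is brought to rest, so Bernoulli gives P_stag − P_static = ½ρv².
v = √(2ΔP/ρ) = √(2·127000/13500) = 4.34 m/s.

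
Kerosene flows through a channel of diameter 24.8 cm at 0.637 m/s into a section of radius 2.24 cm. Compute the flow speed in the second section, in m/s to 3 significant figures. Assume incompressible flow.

v₂ = 19.5 m/s

Continuity gives A₁v₁ = A₂v₂, so v₂ = (483 cm²)/(15.8 cm²) × 0.637 m/s = 19.5 m/s.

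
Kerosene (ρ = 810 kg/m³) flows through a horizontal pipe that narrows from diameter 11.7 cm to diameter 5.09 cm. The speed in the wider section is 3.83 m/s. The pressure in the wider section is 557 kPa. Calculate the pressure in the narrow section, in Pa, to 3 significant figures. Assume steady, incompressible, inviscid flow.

By continuity, v₂ = v₁·A₁/A₂ = 3.83·(108/20.3) = 20.2 m/s.
With no height change, Bernoulli's equation is P₁ + ½ρv₁² = P₂ + ½ρv₂².
P₂ = P₁ − ½ρ(v₂² − v₁²) = 557000 − ½·810·(20.2² − 3.83²) = 557000 − 160000 = 397000 Pa.

397000 Pa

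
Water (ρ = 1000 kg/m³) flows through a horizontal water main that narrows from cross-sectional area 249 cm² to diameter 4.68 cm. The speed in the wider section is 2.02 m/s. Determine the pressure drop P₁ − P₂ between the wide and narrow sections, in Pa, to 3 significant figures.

Continuity gives A₁v₁ = A₂v₂, so v₂ = (249 cm²)/(17.2 cm²) × 2.02 m/s = 29.2 m/s.
The pipe is horizontal, so Bernoulli reduces to P₁ + ½ρv₁² = P₂ + ½ρv₂².
P₁ − P₂ = ½·1000·(29.2² − 2.02²) = ½·1000·851 = 425000 Pa.

ΔP ≈ 425000 Pa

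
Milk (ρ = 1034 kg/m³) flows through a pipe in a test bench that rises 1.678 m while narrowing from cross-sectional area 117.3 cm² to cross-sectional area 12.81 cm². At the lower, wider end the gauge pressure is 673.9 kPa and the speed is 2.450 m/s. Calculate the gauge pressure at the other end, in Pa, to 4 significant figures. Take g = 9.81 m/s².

P₂ ≈ 399800 Pa

Continuity gives A₁v₁ = A₂v₂, so v₂ = (117.3 cm²)/(12.81 cm²) × 2.450 m/s = 22.43 m/s.
Applying Bernoulli between the two ends and solving for P₂: P₂ = P₁ + ½ρ(v₁² − v₂²) − ρgΔh.
P₂ = 673900 + ½·1034·(2.450² − 22.43²) − 1034·9.81·(+1.678) = 673900 + (-257100) − (17020) = 399800 Pa.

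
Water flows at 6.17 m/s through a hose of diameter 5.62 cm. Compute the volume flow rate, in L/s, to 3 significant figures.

Q = 15.3 L/s

Q = A·v = 0.00248 m² × 6.17 m/s = 0.0153 m³/s.
Converting: 0.0153 m³/s × 1000 = 15.3 L/s.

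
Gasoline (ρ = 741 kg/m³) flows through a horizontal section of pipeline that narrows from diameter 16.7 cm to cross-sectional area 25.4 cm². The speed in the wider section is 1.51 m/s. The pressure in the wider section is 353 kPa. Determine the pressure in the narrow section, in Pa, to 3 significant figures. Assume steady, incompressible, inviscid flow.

By continuity, v₂ = v₁·A₁/A₂ = 1.51·(219/25.4) = 13.0 m/s.
Along the horizontal streamline, P + ½ρv² is constant.
P₂ = P₁ − ½ρ(v₂² − v₁²) = 353000 − ½·741·(13.0² − 1.51²) = 353000 − 62000 = 291000 Pa.

P₂ = 291000 Pa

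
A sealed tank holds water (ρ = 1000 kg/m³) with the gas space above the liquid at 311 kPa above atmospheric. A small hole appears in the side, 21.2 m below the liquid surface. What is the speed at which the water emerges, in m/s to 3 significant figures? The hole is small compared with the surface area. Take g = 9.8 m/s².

Take point 1 at the surface (v₁ ≈ 0) and point 2 at the hole (at atmospheric pressure). Bernoulli: P₁ + ρg h = P_atm + ½ρv₂².
With P₁ − P_atm = 311000 Pa, v₂ = √(2gh + 2ΔP/ρ) = √(2·9.8·21.2 + 2·311000/1000) = 32.2 m/s.

v ≈ 32.2 m/s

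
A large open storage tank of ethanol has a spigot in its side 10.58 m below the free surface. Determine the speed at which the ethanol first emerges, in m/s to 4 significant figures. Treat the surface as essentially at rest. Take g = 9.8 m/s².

The surface is effectively still and both ends are open, so ½v² = gh and v = √(2·9.8·10.58) = 14.40 m/s.

v = 14.40 m/s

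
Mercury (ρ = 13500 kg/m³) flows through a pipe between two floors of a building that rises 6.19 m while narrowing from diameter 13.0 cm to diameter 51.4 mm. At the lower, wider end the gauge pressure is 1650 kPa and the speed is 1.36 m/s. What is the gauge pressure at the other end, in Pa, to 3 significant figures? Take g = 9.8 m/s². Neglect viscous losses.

P₂ = 333000 Pa

Mass conservation (A₁v₁ = A₂v₂) gives v₂ = 1.36 × 133/20.7 = 8.70 m/s.
Energy conservation along the streamline gives P₂ = P₁ − ½ρ(v₂² − v₁²) − ρg(h₂ − h₁).
P₂ = 1650000 + ½·13500·(1.36² − 8.70²) − 13500·9.8·(+6.19) = 1650000 + (-498000) − (819000) = 333000 Pa.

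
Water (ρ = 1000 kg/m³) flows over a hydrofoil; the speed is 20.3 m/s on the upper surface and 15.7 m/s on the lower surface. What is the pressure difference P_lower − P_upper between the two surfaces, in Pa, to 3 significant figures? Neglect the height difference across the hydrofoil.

Bernoulli (same height): P_lower − P_upper = ½ρ(v_upper² − v_lower²).
ΔP = ½·1000·(20.3² − 15.7²) = 82800 Pa.

ΔP = 82800 Pa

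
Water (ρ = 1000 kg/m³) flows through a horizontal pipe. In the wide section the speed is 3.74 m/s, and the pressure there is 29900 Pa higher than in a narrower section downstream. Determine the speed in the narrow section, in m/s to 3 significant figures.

v₂ = 8.59 m/s

Along the level pipe P + ½ρv² is conserved, hence v₂² = v₁² + 2(P₁ − P₂)/ρ.
v₂ = √(3.74² + 2·29900/1000) = √(14.0 + 59.8) = 8.59 m/s.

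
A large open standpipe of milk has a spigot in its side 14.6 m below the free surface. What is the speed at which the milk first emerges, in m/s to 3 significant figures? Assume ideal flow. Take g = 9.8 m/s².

v ≈ 16.9 m/s

With the surface at rest and both surface and jet at atmospheric pressure, Bernoulli gives ρg h = ½ρv², so v = √(2gh) = √(2·9.8·14.6) = 16.9 m/s.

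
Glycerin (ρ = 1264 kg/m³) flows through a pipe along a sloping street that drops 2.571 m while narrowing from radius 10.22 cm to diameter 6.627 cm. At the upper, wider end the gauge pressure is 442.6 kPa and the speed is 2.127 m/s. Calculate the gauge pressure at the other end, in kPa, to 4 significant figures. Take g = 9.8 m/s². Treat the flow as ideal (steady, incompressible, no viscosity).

Mass conservation (A₁v₁ = A₂v₂) gives v₂ = 2.127 × 328.1/34.49 = 20.23 m/s.
Energy conservation along the streamline gives P₂ = P₁ − ½ρ(v₂² − v₁²) − ρg(h₂ − h₁).
P₂ = 442600 + ½·1264·(2.127² − 20.23²) − 1264·9.8·(−2.571) = 442600 + (-255900) − (-31850) = 218500 Pa.

P₂ ≈ 218.5 kPa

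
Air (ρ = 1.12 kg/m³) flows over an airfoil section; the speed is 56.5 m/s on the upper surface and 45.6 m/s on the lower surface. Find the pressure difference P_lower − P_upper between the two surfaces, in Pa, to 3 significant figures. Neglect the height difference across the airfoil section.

With negligible Δh, P + ½ρv² is constant, so P_low − P_up = ½ρ(v_up² − v_low²).
ΔP = ½·1.12·(56.5² − 45.6²) = 623 Pa.

ΔP ≈ 623 Pa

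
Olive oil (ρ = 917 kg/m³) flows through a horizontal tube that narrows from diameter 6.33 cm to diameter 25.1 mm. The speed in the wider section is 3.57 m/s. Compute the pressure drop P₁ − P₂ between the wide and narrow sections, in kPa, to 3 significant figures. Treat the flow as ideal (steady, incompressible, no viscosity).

Mass conservation (A₁v₁ = A₂v₂) gives v₂ = 3.57 × 31.5/4.95 = 22.7 m/s.
The pipe is horizontal, so Bernoulli reduces to P₁ + ½ρv₁² = P₂ + ½ρv₂².
P₁ − P₂ = ½·917·(22.7² − 3.57²) = ½·917·503 = 231000 Pa.

ΔP = 231 kPa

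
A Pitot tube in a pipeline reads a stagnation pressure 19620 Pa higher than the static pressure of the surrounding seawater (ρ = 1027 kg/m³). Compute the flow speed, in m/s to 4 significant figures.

6.181 m/s

At the stagnation point the flow is brought to rest, so Bernoulli gives P_stag − P_static = ½ρv².
v = √(2ΔP/ρ) = √(2·19620/1027) = 6.181 m/s.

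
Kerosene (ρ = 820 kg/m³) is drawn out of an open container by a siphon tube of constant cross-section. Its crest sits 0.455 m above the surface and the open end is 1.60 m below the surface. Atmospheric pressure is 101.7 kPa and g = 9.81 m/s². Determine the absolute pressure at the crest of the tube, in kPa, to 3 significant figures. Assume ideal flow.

P_top = 85.2 kPa

From the surface to the outlet (both open to atmosphere, surface at rest): v = √(2g·h_out) = √(2·9.81·1.60) = 5.60 m/s.
Continuity keeps v the same throughout the tube; from surface to crest, P_atm + 0 = P_top + ½ρv² + ρg·h_top.
P_top = 101700 − ½·820·5.60² − 820·9.81·0.455 = 85200 Pa.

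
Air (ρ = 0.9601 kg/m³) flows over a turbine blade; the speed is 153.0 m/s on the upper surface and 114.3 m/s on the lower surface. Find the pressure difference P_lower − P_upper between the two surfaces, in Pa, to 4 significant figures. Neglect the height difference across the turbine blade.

4966 Pa

With negligible Δh, P + ½ρv² is constant, so P_low − P_up = ½ρ(v_up² − v_low²).
ΔP = ½·0.9601·(153.0² − 114.3²) = 4966 Pa.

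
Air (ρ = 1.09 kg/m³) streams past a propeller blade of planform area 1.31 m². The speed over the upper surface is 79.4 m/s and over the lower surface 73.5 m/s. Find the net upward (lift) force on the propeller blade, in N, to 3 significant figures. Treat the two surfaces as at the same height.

F = 644 N

The faster flow above has the lower pressure; Bernoulli (same height) gives ΔP = ½ρ(v_up² − v_low²).
ΔP = ½·1.09·(79.4² − 73.5²) = 492 Pa.
Lift = ΔP · A = 492 × 1.31 = 644 N.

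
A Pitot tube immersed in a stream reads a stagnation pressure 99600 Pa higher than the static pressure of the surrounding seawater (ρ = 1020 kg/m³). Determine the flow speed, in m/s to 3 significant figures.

v ≈ 14.0 m/s

The dynamic pressure equals the rise in static pressure at the stagnation point: ΔP = ½ρv².
v = √(2ΔP/ρ) = √(2·99600/1020) = 14.0 m/s.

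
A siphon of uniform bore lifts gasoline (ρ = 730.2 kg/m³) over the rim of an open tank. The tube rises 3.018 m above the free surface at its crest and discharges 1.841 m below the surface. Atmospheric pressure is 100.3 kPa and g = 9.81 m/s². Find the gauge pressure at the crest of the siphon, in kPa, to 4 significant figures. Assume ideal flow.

P_gauge ≈ -34.81 kPa

The outlet speed comes from Torricelli: v = √(2g·1.841) = 6.010 m/s.
Continuity keeps v the same throughout the tube; from surface to crest, P_atm + 0 = P_top + ½ρv² + ρg·h_top.
P_top = 100300 − ½·730.2·6.010² − 730.2·9.81·3.018 = 65490 Pa. So P_gauge = P_top − P_atm = -34810 Pa.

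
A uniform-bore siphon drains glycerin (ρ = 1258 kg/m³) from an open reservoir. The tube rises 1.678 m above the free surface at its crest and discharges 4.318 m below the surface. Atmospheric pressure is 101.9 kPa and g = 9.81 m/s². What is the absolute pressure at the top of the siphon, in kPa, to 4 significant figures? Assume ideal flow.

P_top = 27.90 kPa

The outlet speed comes from Torricelli: v = √(2g·4.318) = 9.204 m/s.
With constant cross-section the crest speed equals v; applying Bernoulli from the surface up to the crest, P_top = P_atm − ½ρv² − ρg·h_top.
P_top = 101900 − ½·1258·9.204² − 1258·9.81·1.678 = 27900 Pa.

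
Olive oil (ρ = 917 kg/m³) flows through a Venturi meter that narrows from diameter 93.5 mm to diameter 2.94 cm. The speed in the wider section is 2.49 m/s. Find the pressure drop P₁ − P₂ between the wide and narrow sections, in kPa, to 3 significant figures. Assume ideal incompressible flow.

Mass conservation (A₁v₁ = A₂v₂) gives v₂ = 2.49 × 68.7/6.79 = 25.2 m/s.
Bernoulli (h₁ = h₂): P₁ − P₂ = ½ρ(v₂² − v₁²).
P₁ − P₂ = ½·917·(25.2² − 2.49²) = ½·917·628 = 288000 Pa.

ΔP ≈ 288 kPa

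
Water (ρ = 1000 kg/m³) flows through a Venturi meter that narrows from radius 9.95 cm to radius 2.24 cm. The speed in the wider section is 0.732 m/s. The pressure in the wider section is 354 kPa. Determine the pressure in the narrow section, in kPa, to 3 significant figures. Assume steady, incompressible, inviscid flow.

By continuity, v₂ = v₁·A₁/A₂ = 0.732·(311/15.8) = 14.4 m/s.
Along the horizontal streamline, P + ½ρv² is constant.
P₂ = P₁ − ½ρ(v₂² − v₁²) = 354000 − ½·1000·(14.4² − 0.732²) = 354000 − 104000 = 250000 Pa.

P₂ = 250 kPa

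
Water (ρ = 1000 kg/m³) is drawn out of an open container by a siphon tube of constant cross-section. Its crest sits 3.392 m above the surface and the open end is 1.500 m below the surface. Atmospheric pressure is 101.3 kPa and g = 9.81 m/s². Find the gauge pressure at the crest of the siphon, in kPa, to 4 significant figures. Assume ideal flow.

The outlet speed comes from Torricelli: v = √(2g·1.500) = 5.425 m/s.
The bore is uniform, so the speed at the crest is the same v. Bernoulli surface→crest: P_atm = P_top + ½ρv² + ρg·h_top.
P_top = 101300 − ½·1000·5.425² − 1000·9.81·3.392 = 53310 Pa. So P_gauge = P_top − P_atm = -47990 Pa.

-47.99 kPa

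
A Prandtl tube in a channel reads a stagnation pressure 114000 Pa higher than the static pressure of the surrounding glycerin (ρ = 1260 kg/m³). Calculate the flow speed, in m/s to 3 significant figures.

Bernoulli between the free stream and the stagnation point: ½ρv² = P_stag − P_static.
v = √(2ΔP/ρ) = √(2·114000/1260) = 13.5 m/s.

v ≈ 13.5 m/s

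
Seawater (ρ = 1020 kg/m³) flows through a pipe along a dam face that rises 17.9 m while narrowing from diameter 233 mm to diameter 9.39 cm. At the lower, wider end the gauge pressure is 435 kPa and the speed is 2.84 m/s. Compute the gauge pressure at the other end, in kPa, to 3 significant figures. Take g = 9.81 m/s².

Continuity gives A₁v₁ = A₂v₂, so v₂ = (426 cm²)/(69.3 cm²) × 2.84 m/s = 17.5 m/s.
Applying Bernoulli between the two ends and solving for P₂: P₂ = P₁ + ½ρ(v₁² − v₂²) − ρgΔh.
P₂ = 435000 + ½·1020·(2.84² − 17.5²) − 1020·9.81·(+17.9) = 435000 + (-152000) − (179000) = 104000 Pa.

P₂ = 104 kPa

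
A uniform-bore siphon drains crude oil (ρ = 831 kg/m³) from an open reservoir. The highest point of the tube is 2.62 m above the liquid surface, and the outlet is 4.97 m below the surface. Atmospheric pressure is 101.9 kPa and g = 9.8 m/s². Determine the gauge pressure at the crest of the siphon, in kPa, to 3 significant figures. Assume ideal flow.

The outlet speed comes from Torricelli: v = √(2g·4.97) = 9.87 m/s.
With constant cross-section the crest speed equals v; applying Bernoulli from the surface up to the crest, P_top = P_atm − ½ρv² − ρg·h_top.
P_top = 101900 − ½·831·9.87² − 831·9.8·2.62 = 40100 Pa. So P_gauge = P_top − P_atm = -61800 Pa.

P_gauge = -61.8 kPa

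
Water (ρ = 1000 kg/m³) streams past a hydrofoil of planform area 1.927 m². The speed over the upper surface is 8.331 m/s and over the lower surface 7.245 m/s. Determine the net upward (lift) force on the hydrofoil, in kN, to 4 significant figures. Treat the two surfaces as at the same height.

16.30 kN

The faster flow above has the lower pressure; Bernoulli (same height) gives ΔP = ½ρ(v_up² − v_low²).
ΔP = ½·1000·(8.331² − 7.245²) = 8458 Pa.
Lift = ΔP · A = 8458 × 1.927 = 16300 N.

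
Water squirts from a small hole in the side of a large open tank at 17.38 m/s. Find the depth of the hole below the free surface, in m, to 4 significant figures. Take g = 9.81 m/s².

For a small hole in a large open tank, ½v² = gh, giving h = v²/(2g).
h = 17.38²/(2·9.81) = 302.1/19.62 = 15.40 m.

h = 15.40 m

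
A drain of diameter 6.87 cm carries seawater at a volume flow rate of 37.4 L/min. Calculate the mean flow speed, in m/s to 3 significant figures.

Q = 37.4 L/min = 0.000623 m³/s.
v = Q/A = 0.000623 / 0.00371 = 0.168 m/s.

v = 0.168 m/s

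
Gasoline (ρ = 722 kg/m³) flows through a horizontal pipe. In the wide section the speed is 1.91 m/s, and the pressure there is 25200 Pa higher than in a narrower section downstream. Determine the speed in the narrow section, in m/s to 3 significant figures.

v₂ = 8.57 m/s

Along the level pipe P + ½ρv² is conserved, hence v₂² = v₁² + 2(P₁ − P₂)/ρ.
v₂ = √(1.91² + 2·25200/722) = √(3.65 + 69.8) = 8.57 m/s.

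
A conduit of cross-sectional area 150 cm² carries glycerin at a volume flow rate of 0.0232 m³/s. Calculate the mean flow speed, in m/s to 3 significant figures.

v ≈ 1.55 m/s

Q = 0.0232 m³/s = 0.0232 m³/s.
v = Q/A = 0.0232 / 0.0150 = 1.55 m/s.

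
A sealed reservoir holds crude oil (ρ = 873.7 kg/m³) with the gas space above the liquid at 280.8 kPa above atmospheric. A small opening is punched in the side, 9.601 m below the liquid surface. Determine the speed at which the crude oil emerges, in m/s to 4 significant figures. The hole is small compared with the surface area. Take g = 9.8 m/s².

v ≈ 28.83 m/s

Take point 1 at the surface (v₁ ≈ 0) and point 2 at the hole (at atmospheric pressure). Bernoulli: P₁ + ρg h = P_atm + ½ρv₂².
With P₁ − P_atm = 280800 Pa, v₂ = √(2gh + 2ΔP/ρ) = √(2·9.8·9.601 + 2·280800/873.7) = 28.83 m/s.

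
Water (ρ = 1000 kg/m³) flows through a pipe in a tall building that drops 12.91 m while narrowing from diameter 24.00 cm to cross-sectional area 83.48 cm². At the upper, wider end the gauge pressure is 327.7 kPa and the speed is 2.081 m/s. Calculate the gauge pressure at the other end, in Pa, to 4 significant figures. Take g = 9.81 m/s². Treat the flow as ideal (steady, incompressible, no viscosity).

P₂ = 392900 Pa

Mass conservation (A₁v₁ = A₂v₂) gives v₂ = 2.081 × 452.4/83.48 = 11.28 m/s.
Applying Bernoulli between the two ends and solving for P₂: P₂ = P₁ + ½ρ(v₁² − v₂²) − ρgΔh.
P₂ = 327700 + ½·1000·(2.081² − 11.28²) − 1000·9.81·(−12.91) = 327700 + (-61420) − (-126600) = 392900 Pa.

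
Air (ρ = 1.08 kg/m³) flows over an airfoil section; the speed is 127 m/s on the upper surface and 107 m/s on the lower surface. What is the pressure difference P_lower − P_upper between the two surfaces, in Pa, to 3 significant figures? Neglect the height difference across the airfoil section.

ΔP = 2530 Pa

With negligible Δh, P + ½ρv² is constant, so P_low − P_up = ½ρ(v_up² − v_low²).
ΔP = ½·1.08·(127² − 107²) = 2530 Pa.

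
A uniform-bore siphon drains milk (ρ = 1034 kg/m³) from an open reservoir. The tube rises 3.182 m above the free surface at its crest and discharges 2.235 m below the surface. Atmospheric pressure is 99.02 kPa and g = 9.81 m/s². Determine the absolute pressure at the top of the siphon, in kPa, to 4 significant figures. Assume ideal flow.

From the surface to the outlet (both open to atmosphere, surface at rest): v = √(2g·h_out) = √(2·9.81·2.235) = 6.622 m/s.
The bore is uniform, so the speed at the crest is the same v. Bernoulli surface→crest: P_atm = P_top + ½ρv² + ρg·h_top.
P_top = 99020 − ½·1034·6.622² − 1034·9.81·3.182 = 44070 Pa.

P_top ≈ 44.07 kPa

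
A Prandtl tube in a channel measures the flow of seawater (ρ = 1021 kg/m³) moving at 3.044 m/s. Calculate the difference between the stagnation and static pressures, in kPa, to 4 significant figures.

ΔP = 4.730 kPa

The dynamic pressure equals the rise in static pressure at the stagnation point: ΔP = ½ρv².
ΔP = ½·1021·3.044² = 4730 Pa.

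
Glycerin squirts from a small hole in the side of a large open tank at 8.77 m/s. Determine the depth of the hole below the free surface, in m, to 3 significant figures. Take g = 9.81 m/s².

h ≈ 3.92 m

Inverting v = √(2gh) gives h = v² / 2g.
h = 8.77²/(2·9.81) = 76.9/19.62 = 3.92 m.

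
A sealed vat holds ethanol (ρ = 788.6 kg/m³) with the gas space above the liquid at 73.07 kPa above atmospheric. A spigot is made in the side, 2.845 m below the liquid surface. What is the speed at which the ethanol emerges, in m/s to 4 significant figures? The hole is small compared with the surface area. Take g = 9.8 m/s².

15.53 m/s

Take point 1 at the surface (v₁ ≈ 0) and point 2 at the hole (at atmospheric pressure). Bernoulli: P₁ + ρg h = P_atm + ½ρv₂².
With P₁ − P_atm = 73070 Pa, v₂ = √(2gh + 2ΔP/ρ) = √(2·9.8·2.845 + 2·73070/788.6) = 15.53 m/s.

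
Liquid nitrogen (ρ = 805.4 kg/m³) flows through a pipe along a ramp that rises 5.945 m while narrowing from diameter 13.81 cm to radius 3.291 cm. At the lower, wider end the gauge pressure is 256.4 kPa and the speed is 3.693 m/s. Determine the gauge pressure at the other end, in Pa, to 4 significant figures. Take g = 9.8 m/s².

The volume flow rate is constant, so v₂ = (A₁/A₂)v₁ = (149.8/34.03)·3.693 = 16.26 m/s.
Bernoulli: P₁ + ½ρv₁² + ρg h₁ = P₂ + ½ρv₂² + ρg h₂, so P₂ = P₁ + ½ρ(v₁² − v₂²) − ρg(h₂ − h₁).
P₂ = 256400 + ½·805.4·(3.693² − 16.26²) − 805.4·9.8·(+5.945) = 256400 + (-100900) − (46920) = 108500 Pa.

P₂ ≈ 108500 Pa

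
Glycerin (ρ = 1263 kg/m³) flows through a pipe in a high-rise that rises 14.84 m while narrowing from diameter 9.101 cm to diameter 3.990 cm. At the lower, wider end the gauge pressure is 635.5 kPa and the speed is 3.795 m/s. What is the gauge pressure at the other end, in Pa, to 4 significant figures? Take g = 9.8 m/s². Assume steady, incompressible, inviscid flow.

214700 Pa

By continuity, v₂ = v₁·A₁/A₂ = 3.795·(65.05/12.50) = 19.74 m/s.
Applying Bernoulli between the two ends and solving for P₂: P₂ = P₁ + ½ρ(v₁² − v₂²) − ρgΔh.
P₂ = 635500 + ½·1263·(3.795² − 19.74²) − 1263·9.8·(+14.84) = 635500 + (-237100) − (183700) = 214700 Pa.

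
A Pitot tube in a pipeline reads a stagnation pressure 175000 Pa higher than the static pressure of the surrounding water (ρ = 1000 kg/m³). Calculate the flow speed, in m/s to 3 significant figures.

v ≈ 18.7 m/s

The dynamic pressure equals the rise in static pressure at the stagnation point: ΔP = ½ρv².
v = √(2ΔP/ρ) = √(2·175000/1000) = 18.7 m/s.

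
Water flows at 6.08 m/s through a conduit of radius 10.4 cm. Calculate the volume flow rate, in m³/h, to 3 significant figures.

Q = A·v = 0.0340 m² × 6.08 m/s = 0.207 m³/s.
Converting: 0.207 m³/s × 3600 = 744 m³/h.

Q ≈ 744 m³/h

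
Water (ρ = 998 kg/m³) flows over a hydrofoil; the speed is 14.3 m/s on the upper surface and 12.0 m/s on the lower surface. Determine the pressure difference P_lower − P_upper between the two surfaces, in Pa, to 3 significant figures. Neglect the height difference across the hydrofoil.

The pressure is lower where the speed is higher: ΔP = ½ρ(v_up² − v_low²).
ΔP = ½·998·(14.3² − 12.0²) = 30200 Pa.

30200 Pa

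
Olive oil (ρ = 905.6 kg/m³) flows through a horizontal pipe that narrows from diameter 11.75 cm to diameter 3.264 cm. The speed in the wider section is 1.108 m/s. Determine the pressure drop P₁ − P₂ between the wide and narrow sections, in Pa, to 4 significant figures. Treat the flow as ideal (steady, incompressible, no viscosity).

Mass conservation (A₁v₁ = A₂v₂) gives v₂ = 1.108 × 108.4/8.367 = 14.36 m/s.
The pipe is horizontal, so Bernoulli reduces to P₁ + ½ρv₁² = P₂ + ½ρv₂².
P₁ − P₂ = ½·905.6·(14.36² − 1.108²) = ½·905.6·204.9 = 92800 Pa.

ΔP = 92800 Pa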